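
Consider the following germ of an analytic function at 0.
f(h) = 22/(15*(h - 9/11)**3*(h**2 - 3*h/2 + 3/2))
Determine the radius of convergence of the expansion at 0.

Denominator factor (h - 9/11)^3: pole of order 3 at 9/11, modulus 9/11.
Denominator factor (h**2 - 3*h/2 + 3/2): discriminant -15/4, complex-conjugate roots (3/4) + ((1/4)*sqrt(15))*i and (3/4) - ((1/4)*sqrt(15))*i; poles of order 1, moduli (1/2)*sqrt(6) and (1/2)*sqrt(6).
The radius of convergence is the smallest modulus among the singular points: 9/11.

The radius of convergence is 9/11.


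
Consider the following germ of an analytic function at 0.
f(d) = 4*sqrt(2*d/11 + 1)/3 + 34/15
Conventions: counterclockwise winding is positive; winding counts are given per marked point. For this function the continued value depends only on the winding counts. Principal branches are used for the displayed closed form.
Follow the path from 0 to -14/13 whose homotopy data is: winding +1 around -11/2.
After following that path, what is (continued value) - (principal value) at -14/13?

The rational part is single-valued and drops out of the difference; each branch term changes only by its own monodromy.
(4/3)*sqrt(1 - d/(-11/2)): winding +1 is odd, the square root flips sign, contributing -2*(4/3)*sqrt(1 - (-14/13)/(-11/2)) = -2*(4/3)*sqrt(115/143) = -(8/429)*sqrt(16445).
Summing the contributions at d = -14/13 gives -(8/429)*sqrt(16445).

Continued minus principal equals -(8/429)*sqrt(16445).


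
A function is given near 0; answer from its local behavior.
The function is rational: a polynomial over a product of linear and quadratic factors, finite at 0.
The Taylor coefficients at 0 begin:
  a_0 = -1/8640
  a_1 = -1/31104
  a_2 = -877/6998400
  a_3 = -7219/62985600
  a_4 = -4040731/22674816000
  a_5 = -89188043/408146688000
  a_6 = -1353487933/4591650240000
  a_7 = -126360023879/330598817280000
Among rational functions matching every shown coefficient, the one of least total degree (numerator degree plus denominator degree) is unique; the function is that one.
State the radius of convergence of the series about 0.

No rational of total degree below 5 reproduces all 8 coefficients; solving the [0/5] Pade equations on them gives f(u) = 1/(28*(u + 6)**3*(u**2 + 10*u/9 - 10/7)), whose expansion matches every shown term.
Denominator factor (u**2 + 10*u/9 - 10/7): discriminant 3940/567, real irrational roots -5/9 + (1/63)*sqrt(6895) and -5/9 - (1/63)*sqrt(6895); poles of order 1, moduli -5/9 + (1/63)*sqrt(6895) and 5/9 + (1/63)*sqrt(6895).
Denominator factor (u + 6)^3: pole of order 3 at -6, modulus 6.
The radius of convergence is the smallest modulus among the singular points: -5/9 + (1/63)*sqrt(6895).

The radius of convergence is -5/9 + (1/63)*sqrt(6895).


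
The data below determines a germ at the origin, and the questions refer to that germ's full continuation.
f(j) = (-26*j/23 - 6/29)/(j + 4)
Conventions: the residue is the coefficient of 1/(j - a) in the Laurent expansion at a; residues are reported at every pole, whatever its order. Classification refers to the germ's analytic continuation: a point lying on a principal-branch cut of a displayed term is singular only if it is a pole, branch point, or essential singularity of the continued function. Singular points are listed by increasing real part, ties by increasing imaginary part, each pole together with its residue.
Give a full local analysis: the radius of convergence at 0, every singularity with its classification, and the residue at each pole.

Denominator factor (j + 4): pole of order 1 at -4, modulus 4.
The radius of convergence is the smallest modulus among the singular points: 4.
At the order-1 pole -4 set g(j) = (j - (-4))*f(j) = -26*j/23 - 6/29.
Simple pole: residue = g(a) at a = -4, which is 2878/667.

Radius of convergence at 0: 4.
At -4: a pole of order 1; residue 2878/667.


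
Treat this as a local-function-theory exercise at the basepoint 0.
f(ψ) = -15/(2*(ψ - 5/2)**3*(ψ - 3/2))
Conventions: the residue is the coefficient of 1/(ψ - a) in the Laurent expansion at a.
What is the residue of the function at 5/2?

At the order-3 pole 5/2 set g(ψ) = (ψ - (5/2))^3*f(ψ) = -15/(2*(ψ - 3/2)).
Order-3 pole: residue = g''(a)/2; g''(5/2) = -15, so the residue is -15/2.

The residue is -15/2.


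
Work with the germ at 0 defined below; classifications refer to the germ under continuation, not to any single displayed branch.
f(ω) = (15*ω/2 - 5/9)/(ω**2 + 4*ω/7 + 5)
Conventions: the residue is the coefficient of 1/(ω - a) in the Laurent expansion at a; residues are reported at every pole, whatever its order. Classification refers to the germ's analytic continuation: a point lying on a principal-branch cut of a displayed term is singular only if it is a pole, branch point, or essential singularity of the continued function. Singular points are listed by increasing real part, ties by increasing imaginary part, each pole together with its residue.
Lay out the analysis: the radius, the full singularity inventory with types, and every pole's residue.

Radius of convergence at 0: sqrt(5).
At (-2/7) - ((1/7)*sqrt(241))*i: a pole of order 1; residue (15/4) - ((85/2169)*sqrt(241))*i.
At (-2/7) + ((1/7)*sqrt(241))*i: a pole of order 1; residue (15/4) + ((85/2169)*sqrt(241))*i.

Denominator factor (ω**2 + 4*ω/7 + 5): discriminant -964/49, complex-conjugate roots (-2/7) + ((1/7)*sqrt(241))*i and (-2/7) - ((1/7)*sqrt(241))*i; poles of order 1, moduli sqrt(5) and sqrt(5).
The radius of convergence is the smallest modulus among the singular points: sqrt(5).
The factor ω**2 + 4*ω/7 + 5 splits as (ω - a)(ω - a') with a = (-2/7) - ((1/7)*sqrt(241))*i, a' = (-2/7) + ((1/7)*sqrt(241))*i. At the order-1 pole a set g(ω) = (ω - a)*f(ω) = [15*ω/2 - 5/9] / (ω - a').
Simple pole: residue = g(a) at a = (-2/7) - ((1/7)*sqrt(241))*i, which is (15/4) - ((85/2169)*sqrt(241))*i.
The factor ω**2 + 4*ω/7 + 5 splits as (ω - a)(ω - a') with a = (-2/7) + ((1/7)*sqrt(241))*i, a' = (-2/7) - ((1/7)*sqrt(241))*i. At the order-1 pole a set g(ω) = (ω - a)*f(ω) = [15*ω/2 - 5/9] / (ω - a').
Simple pole: residue = g(a) at a = (-2/7) + ((1/7)*sqrt(241))*i, which is (15/4) + ((85/2169)*sqrt(241))*i.
List the singular points by increasing real part (a conjugate pair: the negative imaginary part first).


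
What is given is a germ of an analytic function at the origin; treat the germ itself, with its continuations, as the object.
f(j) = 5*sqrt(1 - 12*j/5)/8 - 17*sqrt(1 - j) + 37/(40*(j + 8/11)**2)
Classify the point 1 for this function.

The term (-17)*sqrt(1 - j/(1)) has argument 1 - 1/(1) = 0 at 1: a square-root (algebraic, two-sheeted) branch point; the remaining terms are analytic or single-valued there.

The point is an algebraic (square-root) branch point.


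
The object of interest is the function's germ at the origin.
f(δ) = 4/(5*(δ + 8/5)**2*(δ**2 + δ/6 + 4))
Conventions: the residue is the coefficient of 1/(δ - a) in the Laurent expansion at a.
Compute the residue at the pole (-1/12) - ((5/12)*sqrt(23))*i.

The residue is (-6825/222784) - ((9141/5124032)*sqrt(23))*i.

The factor δ**2 + δ/6 + 4 splits as (δ - a)(δ - a') with a = (-1/12) - ((5/12)*sqrt(23))*i, a' = (-1/12) + ((5/12)*sqrt(23))*i. At the order-1 pole a set g(δ) = (δ - a)*f(δ) = [4/(5*(δ + 8/5)**2)] / (δ - a').
Simple pole: residue = g(a) at a = (-1/12) - ((5/12)*sqrt(23))*i, which is (-6825/222784) - ((9141/5124032)*sqrt(23))*i.


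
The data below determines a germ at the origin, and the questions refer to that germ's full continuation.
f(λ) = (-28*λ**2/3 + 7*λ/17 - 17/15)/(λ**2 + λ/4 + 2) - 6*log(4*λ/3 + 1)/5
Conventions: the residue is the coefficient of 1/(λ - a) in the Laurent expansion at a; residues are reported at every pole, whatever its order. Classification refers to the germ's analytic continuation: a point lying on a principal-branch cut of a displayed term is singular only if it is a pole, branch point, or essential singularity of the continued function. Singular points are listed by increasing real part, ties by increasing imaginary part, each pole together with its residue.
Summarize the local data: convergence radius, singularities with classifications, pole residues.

Radius of convergence at 0: 3/4.
At -3/4: a logarithmic branch point.
At (-1/8) - ((1/8)*sqrt(127))*i: a pole of order 1; residue (70/51) + ((17534/32385)*sqrt(127))*i.
At (-1/8) + ((1/8)*sqrt(127))*i: a pole of order 1; residue (70/51) - ((17534/32385)*sqrt(127))*i.

Denominator factor (λ**2 + λ/4 + 2): discriminant -127/16, complex-conjugate roots (-1/8) + ((1/8)*sqrt(127))*i and (-1/8) - ((1/8)*sqrt(127))*i; poles of order 1, moduli sqrt(2) and sqrt(2).
Branch term (-6/5)*log(1 - λ/(-3/4)): its argument vanishes at λ = -3/4, a logarithmic branch point, modulus 3/4.
The radius of convergence is the smallest modulus among the singular points: 3/4.
The branch term is analytic at (-1/8) - ((1/8)*sqrt(127))*i and contributes nothing to the residue; only the rational part matters.
The factor λ**2 + λ/4 + 2 splits as (λ - a)(λ - a') with a = (-1/8) - ((1/8)*sqrt(127))*i, a' = (-1/8) + ((1/8)*sqrt(127))*i. At the order-1 pole a set g(λ) = (λ - a)*(rational part) = [-28*λ**2/3 + 7*λ/17 - 17/15] / (λ - a').
Simple pole: residue = g(a) at a = (-1/8) - ((1/8)*sqrt(127))*i, which is (70/51) + ((17534/32385)*sqrt(127))*i.
The branch term is analytic at (-1/8) + ((1/8)*sqrt(127))*i and contributes nothing to the residue; only the rational part matters.
The factor λ**2 + λ/4 + 2 splits as (λ - a)(λ - a') with a = (-1/8) + ((1/8)*sqrt(127))*i, a' = (-1/8) - ((1/8)*sqrt(127))*i. At the order-1 pole a set g(λ) = (λ - a)*(rational part) = [-28*λ**2/3 + 7*λ/17 - 17/15] / (λ - a').
Simple pole: residue = g(a) at a = (-1/8) + ((1/8)*sqrt(127))*i, which is (70/51) - ((17534/32385)*sqrt(127))*i.
List the singular points by increasing real part (a conjugate pair: the negative imaginary part first).


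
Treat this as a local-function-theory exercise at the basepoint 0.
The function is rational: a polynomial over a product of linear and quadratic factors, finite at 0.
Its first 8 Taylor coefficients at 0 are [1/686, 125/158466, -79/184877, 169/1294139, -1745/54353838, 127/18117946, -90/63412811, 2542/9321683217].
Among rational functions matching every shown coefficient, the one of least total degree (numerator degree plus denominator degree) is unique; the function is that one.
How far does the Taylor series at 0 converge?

The radius of convergence is 7.

No rational of total degree below 4 reproduces all 8 coefficients; solving the [1/3] Pade equations on them gives f(φ) = (16*φ/33 + 1/2)/(φ + 7)**3, whose expansion matches every shown term.
Denominator factor (φ + 7)^3: pole of order 3 at -7, modulus 7.
The radius of convergence is the smallest modulus among the singular points: 7.


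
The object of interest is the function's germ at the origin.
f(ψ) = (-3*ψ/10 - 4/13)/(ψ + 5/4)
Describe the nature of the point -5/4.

The denominator factor ψ + 5/4 vanishes at -5/4 and appears to the power 1; the numerator there equals 7/104, nonzero, and no other factor vanishes.
Hence a pole whose order is the multiplicity, 1.

The point is a pole of order 1.


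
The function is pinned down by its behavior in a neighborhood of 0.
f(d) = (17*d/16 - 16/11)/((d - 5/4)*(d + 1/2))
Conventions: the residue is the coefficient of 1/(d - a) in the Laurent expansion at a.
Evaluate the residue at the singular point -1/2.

At the order-1 pole -1/2 set g(d) = (d - (-1/2))*f(d) = (17*d/16 - 16/11)/(d - 5/4).
Simple pole: residue = g(a) at a = -1/2, which is 699/616.

The residue is 699/616.


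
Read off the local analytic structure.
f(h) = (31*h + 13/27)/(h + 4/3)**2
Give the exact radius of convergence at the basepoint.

The radius of convergence is 4/3.

Denominator factor (h + 4/3)^2: pole of order 2 at -4/3, modulus 4/3.
The radius of convergence is the smallest modulus among the singular points: 4/3.


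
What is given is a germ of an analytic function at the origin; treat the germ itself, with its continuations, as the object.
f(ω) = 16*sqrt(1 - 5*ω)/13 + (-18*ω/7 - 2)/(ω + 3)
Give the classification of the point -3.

The point is a pole of order 1.

The denominator factor ω + 3 vanishes at -3 and appears to the power 1; the numerator there equals 40/7, nonzero, and no other factor vanishes.
The branch terms are analytic at this point.
Hence a pole whose order is the multiplicity, 1.


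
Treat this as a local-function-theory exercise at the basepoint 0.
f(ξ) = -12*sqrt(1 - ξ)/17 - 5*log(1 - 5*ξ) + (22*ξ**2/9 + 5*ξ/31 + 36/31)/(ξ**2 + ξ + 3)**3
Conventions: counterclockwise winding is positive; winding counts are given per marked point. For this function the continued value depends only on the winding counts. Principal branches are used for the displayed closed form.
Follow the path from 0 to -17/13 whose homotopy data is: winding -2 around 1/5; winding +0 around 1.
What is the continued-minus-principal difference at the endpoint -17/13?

The rational part is single-valued and drops out of the difference; each branch term changes only by its own monodromy.
(-5)*log(1 - ξ/(1/5)): each positive loop around 1/5 adds 2*pi*i to the log, so winding -2 contributes (-5)*(-2)*2*pi*i = (20)*pi*i.
(-12/17)*sqrt(1 - ξ/(1)): winding +0 is even, the square root returns to the same sheet, contribution 0.
Summing the contributions at ξ = -17/13 gives (20)*pi*i.

Continued minus principal equals (20)*pi*i.


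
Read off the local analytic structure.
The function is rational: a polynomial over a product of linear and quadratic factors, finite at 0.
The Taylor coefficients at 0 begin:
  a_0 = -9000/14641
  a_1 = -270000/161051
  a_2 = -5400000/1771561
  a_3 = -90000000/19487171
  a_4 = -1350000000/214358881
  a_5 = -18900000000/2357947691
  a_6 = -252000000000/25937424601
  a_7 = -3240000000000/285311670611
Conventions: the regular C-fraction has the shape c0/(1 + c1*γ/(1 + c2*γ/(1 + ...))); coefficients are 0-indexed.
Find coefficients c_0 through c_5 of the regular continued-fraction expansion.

The regular C-fraction coefficients are [-9000/14641, -30/11, 10/11, -20/33, 5/33, -5/11].

Taylor coefficients (read off): a_0 = -9000/14641, a_1 = -270000/161051, a_2 = -5400000/1771561, a_3 = -90000000/19487171, a_4 = -1350000000/214358881, a_5 = -18900000000/2357947691.
c0 = a_0 = -9000/14641. Peel one level at a time: if S = 1 + c*γ/S' with S'(0) = 1, then c is the γ-coefficient of S and S' = c*γ/(S - 1).
S_1 = c0/f = 1 + (-30/11)*γ + (300/121)*γ^2 + ...; c1 = -30/11.
S_2 = c1*γ/(S_1 - 1) = 1 + (10/11)*γ + (200/363)*γ^2 + ...; c2 = 10/11.
S_3 = c2*γ/(S_2 - 1) = 1 + (-20/33)*γ + (100/1089)*γ^2 + ...; c3 = -20/33.
S_4 = c3*γ/(S_3 - 1) = 1 + (5/33)*γ + (25/363)*γ^2 + ...; c4 = 5/33.
S_5 = c4*γ/(S_4 - 1) = 1 + (-5/11)*γ + ...; c5 = -5/11.


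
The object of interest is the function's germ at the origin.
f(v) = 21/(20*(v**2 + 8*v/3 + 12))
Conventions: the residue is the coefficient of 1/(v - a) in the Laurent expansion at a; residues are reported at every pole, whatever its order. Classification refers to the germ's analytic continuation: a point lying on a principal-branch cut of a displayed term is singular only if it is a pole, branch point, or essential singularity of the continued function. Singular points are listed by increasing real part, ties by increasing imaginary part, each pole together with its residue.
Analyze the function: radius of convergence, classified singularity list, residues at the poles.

Denominator factor (v**2 + 8*v/3 + 12): discriminant -368/9, complex-conjugate roots (-4/3) + ((2/3)*sqrt(23))*i and (-4/3) - ((2/3)*sqrt(23))*i; poles of order 1, moduli (2)*sqrt(3) and (2)*sqrt(3).
The radius of convergence is the smallest modulus among the singular points: (2)*sqrt(3).
The factor v**2 + 8*v/3 + 12 splits as (v - a)(v - a') with a = (-4/3) - ((2/3)*sqrt(23))*i, a' = (-4/3) + ((2/3)*sqrt(23))*i. At the order-1 pole a set g(v) = (v - a)*f(v) = [21/20] / (v - a').
Simple pole: residue = g(a) at a = (-4/3) - ((2/3)*sqrt(23))*i, which is ((63/1840)*sqrt(23))*i.
The factor v**2 + 8*v/3 + 12 splits as (v - a)(v - a') with a = (-4/3) + ((2/3)*sqrt(23))*i, a' = (-4/3) - ((2/3)*sqrt(23))*i. At the order-1 pole a set g(v) = (v - a)*f(v) = [21/20] / (v - a').
Simple pole: residue = g(a) at a = (-4/3) + ((2/3)*sqrt(23))*i, which is -((63/1840)*sqrt(23))*i.
List the singular points by increasing real part (a conjugate pair: the negative imaginary part first).

Radius of convergence at 0: (2)*sqrt(3).
At (-4/3) - ((2/3)*sqrt(23))*i: a pole of order 1; residue ((63/1840)*sqrt(23))*i.
At (-4/3) + ((2/3)*sqrt(23))*i: a pole of order 1; residue -((63/1840)*sqrt(23))*i.


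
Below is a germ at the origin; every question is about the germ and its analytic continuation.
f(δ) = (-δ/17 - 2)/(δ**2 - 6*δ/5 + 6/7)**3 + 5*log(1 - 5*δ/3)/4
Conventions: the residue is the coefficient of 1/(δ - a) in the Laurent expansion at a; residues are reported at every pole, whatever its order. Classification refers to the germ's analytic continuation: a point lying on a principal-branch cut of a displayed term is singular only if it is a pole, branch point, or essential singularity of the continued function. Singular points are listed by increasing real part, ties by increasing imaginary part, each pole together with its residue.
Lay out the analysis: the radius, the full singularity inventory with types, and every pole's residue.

Radius of convergence at 0: 3/5.
At (3/5) - ((1/35)*sqrt(609))*i: a pole of order 3; residue -((5298125/59704272)*sqrt(609))*i.
At 3/5: a logarithmic branch point.
At (3/5) + ((1/35)*sqrt(609))*i: a pole of order 3; residue ((5298125/59704272)*sqrt(609))*i.

Denominator factor (δ**2 - 6*δ/5 + 6/7)^3: discriminant -348/175, complex-conjugate roots (3/5) + ((1/35)*sqrt(609))*i and (3/5) - ((1/35)*sqrt(609))*i; poles of order 3, moduli (1/7)*sqrt(42) and (1/7)*sqrt(42).
Branch term (5/4)*log(1 - δ/(3/5)): its argument vanishes at δ = 3/5, a logarithmic branch point, modulus 3/5.
The radius of convergence is the smallest modulus among the singular points: 3/5.
The branch term is analytic at (3/5) - ((1/35)*sqrt(609))*i and contributes nothing to the residue; only the rational part matters.
The factor δ**2 - 6*δ/5 + 6/7 splits as (δ - a)(δ - a') with a = (3/5) - ((1/35)*sqrt(609))*i, a' = (3/5) + ((1/35)*sqrt(609))*i. At the order-3 pole a set g(δ) = (δ - a)^3*(rational part) = [-δ/17 - 2] / (δ - a')^3.
Order-3 pole: residue = g''(a)/2; g''((3/5) - ((1/35)*sqrt(609))*i) = -((5298125/29852136)*sqrt(609))*i, so the residue is -((5298125/59704272)*sqrt(609))*i.
The branch term is analytic at (3/5) + ((1/35)*sqrt(609))*i and contributes nothing to the residue; only the rational part matters.
The factor δ**2 - 6*δ/5 + 6/7 splits as (δ - a)(δ - a') with a = (3/5) + ((1/35)*sqrt(609))*i, a' = (3/5) - ((1/35)*sqrt(609))*i. At the order-3 pole a set g(δ) = (δ - a)^3*(rational part) = [-δ/17 - 2] / (δ - a')^3.
Order-3 pole: residue = g''(a)/2; g''((3/5) + ((1/35)*sqrt(609))*i) = ((5298125/29852136)*sqrt(609))*i, so the residue is ((5298125/59704272)*sqrt(609))*i.
List the singular points by increasing real part (a conjugate pair: the negative imaginary part first).


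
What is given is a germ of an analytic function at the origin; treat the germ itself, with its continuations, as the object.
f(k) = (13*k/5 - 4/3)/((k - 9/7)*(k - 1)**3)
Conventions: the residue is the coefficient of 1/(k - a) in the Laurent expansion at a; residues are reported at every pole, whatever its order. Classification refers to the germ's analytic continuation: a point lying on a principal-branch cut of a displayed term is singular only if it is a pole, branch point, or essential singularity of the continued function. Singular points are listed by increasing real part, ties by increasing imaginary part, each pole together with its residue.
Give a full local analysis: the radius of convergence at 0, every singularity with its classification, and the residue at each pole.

Radius of convergence at 0: 1.
At 1: a pole of order 3; residue -10339/120.
At 9/7: a pole of order 1; residue 10339/120.

Denominator factor (k - 9/7): pole of order 1 at 9/7, modulus 9/7.
Denominator factor (k - 1)^3: pole of order 3 at 1, modulus 1.
The radius of convergence is the smallest modulus among the singular points: 1.
At the order-3 pole 1 set g(k) = (k - (1))^3*f(k) = (13*k/5 - 4/3)/(k - 9/7).
Order-3 pole: residue = g''(a)/2; g''(1) = -10339/60, so the residue is -10339/120.
At the order-1 pole 9/7 set g(k) = (k - (9/7))*f(k) = (13*k/5 - 4/3)/(k - 1)**3.
Simple pole: residue = g(a) at a = 9/7, which is 10339/120.
List the singular points by increasing real part (a conjugate pair: the negative imaginary part first).


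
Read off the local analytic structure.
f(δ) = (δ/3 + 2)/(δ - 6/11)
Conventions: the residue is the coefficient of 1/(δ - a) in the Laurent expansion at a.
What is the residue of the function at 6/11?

The residue is 24/11.

At the order-1 pole 6/11 set g(δ) = (δ - (6/11))*f(δ) = δ/3 + 2.
Simple pole: residue = g(a) at a = 6/11, which is 24/11.


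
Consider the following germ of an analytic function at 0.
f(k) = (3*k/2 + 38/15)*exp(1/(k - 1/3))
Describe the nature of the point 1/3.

The point is an essential singularity.

The exponent 1/(k - (1/3)) has a pole at 1/3, so exp(1/(k - (1/3))) takes every nonzero value near it: an essential singularity (not a pole of any order).


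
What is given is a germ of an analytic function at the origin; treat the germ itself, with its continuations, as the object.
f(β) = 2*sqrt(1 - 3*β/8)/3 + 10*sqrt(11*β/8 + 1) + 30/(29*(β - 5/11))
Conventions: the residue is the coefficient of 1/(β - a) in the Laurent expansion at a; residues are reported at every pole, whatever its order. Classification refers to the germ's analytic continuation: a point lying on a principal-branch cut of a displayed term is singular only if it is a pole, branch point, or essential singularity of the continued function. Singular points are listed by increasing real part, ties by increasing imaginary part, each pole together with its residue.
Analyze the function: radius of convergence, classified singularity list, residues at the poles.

Denominator factor (β - 5/11): pole of order 1 at 5/11, modulus 5/11.
Branch term (2/3)*sqrt(1 - β/(8/3)): its argument vanishes at β = 8/3, a square-root branch point, modulus 8/3.
Branch term (10)*sqrt(1 - β/(-8/11)): its argument vanishes at β = -8/11, a square-root branch point, modulus 8/11.
The radius of convergence is the smallest modulus among the singular points: 5/11.
The branch terms are analytic at 5/11 and contribute nothing to the residue; only the rational part matters.
At the order-1 pole 5/11 set g(β) = (β - (5/11))*(rational part) = 30/29.
Simple pole: residue = g(a) at a = 5/11, which is 30/29.
List the singular points by increasing real part (a conjugate pair: the negative imaginary part first).

Radius of convergence at 0: 5/11.
At -8/11: an algebraic (square-root) branch point.
At 5/11: a pole of order 1; residue 30/29.
At 8/3: an algebraic (square-root) branch point.


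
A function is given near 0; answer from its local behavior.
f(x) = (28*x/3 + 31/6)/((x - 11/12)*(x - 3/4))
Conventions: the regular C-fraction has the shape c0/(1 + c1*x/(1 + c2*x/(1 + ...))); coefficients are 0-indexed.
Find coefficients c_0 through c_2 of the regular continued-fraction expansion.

The regular C-fraction coefficients are [248/33, -4328/1023, 36062/16771].

Taylor coefficients (expand at 0): a_0 = 248/33, a_1 = 34624/1089, a_2 = 2377088/35937.
c0 = a_0 = 248/33. Peel one level at a time: if S = 1 + c*x/S' with S'(0) = 1, then c is the x-coefficient of S and S' = c*x/(S - 1).
S_1 = c0/f = 1 + (-4328/1023)*x + (288496/31713)*x^2 + ...; c1 = -4328/1023.
S_2 = c1*x/(S_1 - 1) = 1 + (36062/16771)*x + ...; c2 = 36062/16771.


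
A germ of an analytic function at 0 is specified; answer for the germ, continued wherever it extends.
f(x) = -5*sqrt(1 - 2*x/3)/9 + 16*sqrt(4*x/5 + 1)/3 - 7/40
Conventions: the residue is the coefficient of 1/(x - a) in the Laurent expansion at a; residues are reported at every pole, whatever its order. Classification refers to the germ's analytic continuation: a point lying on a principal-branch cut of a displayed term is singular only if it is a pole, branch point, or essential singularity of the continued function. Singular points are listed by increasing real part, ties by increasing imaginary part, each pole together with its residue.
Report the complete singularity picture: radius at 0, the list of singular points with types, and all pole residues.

Radius of convergence at 0: 5/4.
At -5/4: an algebraic (square-root) branch point.
At 3/2: an algebraic (square-root) branch point.

Branch term (16/3)*sqrt(1 - x/(-5/4)): its argument vanishes at x = -5/4, a square-root branch point, modulus 5/4.
Branch term (-5/9)*sqrt(1 - x/(3/2)): its argument vanishes at x = 3/2, a square-root branch point, modulus 3/2.
The radius of convergence is the smallest modulus among the singular points: 5/4.
List the singular points by increasing real part (a conjugate pair: the negative imaginary part first).


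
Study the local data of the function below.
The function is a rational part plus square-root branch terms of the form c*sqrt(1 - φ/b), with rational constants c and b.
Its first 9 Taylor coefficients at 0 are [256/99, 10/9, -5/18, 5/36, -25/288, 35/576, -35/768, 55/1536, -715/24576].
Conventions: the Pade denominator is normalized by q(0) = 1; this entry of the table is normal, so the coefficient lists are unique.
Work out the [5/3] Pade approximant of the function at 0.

Taylor coefficients needed (read off): a_0 = 256/99, a_1 = 10/9, a_2 = -5/18, a_3 = 5/36, a_4 = -25/288, a_5 = 35/576, a_6 = -35/768, a_7 = 55/1536, a_8 = -715/24576.
Write the denominator as Q(φ) = 1 + q1*φ + q2*φ^2 + q3*φ^3. Requiring Q*f - P = O(φ^9) with deg P <= 5 kills the coefficients of φ^6..φ^8 in Q*f:
  φ^6: a_6 + q1*a_5 + q2*a_4 + q3*a_3 = 0, i.e. -35/768 + (35/576)*q1 + (-25/288)*q2 + (5/36)*q3 = 0.
  φ^7: a_7 + q1*a_6 + q2*a_5 + q3*a_4 = 0, i.e. 55/1536 + (-35/768)*q1 + (35/576)*q2 + (-25/288)*q3 = 0.
  φ^8: a_8 + q1*a_7 + q2*a_6 + q3*a_5 = 0, i.e. -715/24576 + (55/1536)*q1 + (-35/768)*q2 + (35/576)*q3 = 0.
Solving this linear system: q1 = 27/16, q2 = 27/32, q3 = 15/128.
The numerator is Q*f truncated at degree 5: P0 = a_0 = 256/99; P1 = a_1 + q1*a_0 = 542/99; P2 = a_2 + q1*a_1 + q2*a_0 = 2993/792; P3 = a_3 + q1*a_2 + q2*a_1 + q3*a_0 = 2885/3168; P4 = a_4 + q1*a_3 + q2*a_2 + q3*a_1 = 25/576; P5 = a_5 + q1*a_4 + q2*a_3 + q3*a_2 = -5/4608.

The Pade approximant has numerator coefficients [256/99, 542/99, 2993/792, 2885/3168, 25/576, -5/4608]; denominator coefficients [1, 27/16, 27/32, 15/128].


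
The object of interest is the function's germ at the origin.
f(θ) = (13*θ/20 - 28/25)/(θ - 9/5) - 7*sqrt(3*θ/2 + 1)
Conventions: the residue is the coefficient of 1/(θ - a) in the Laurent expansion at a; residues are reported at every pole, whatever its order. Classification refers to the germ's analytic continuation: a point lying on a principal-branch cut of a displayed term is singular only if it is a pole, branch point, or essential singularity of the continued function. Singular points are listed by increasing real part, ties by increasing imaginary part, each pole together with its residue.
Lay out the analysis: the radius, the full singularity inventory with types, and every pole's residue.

Radius of convergence at 0: 2/3.
At -2/3: an algebraic (square-root) branch point.
At 9/5: a pole of order 1; residue 1/20.

Denominator factor (θ - 9/5): pole of order 1 at 9/5, modulus 9/5.
Branch term (-7)*sqrt(1 - θ/(-2/3)): its argument vanishes at θ = -2/3, a square-root branch point, modulus 2/3.
The radius of convergence is the smallest modulus among the singular points: 2/3.
The branch term is analytic at 9/5 and contributes nothing to the residue; only the rational part matters.
At the order-1 pole 9/5 set g(θ) = (θ - (9/5))*(rational part) = 13*θ/20 - 28/25.
Simple pole: residue = g(a) at a = 9/5, which is 1/20.
List the singular points by increasing real part (a conjugate pair: the negative imaginary part first).


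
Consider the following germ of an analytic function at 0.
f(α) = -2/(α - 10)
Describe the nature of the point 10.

The denominator factor α - 10 vanishes at 10 and appears to the power 1; the numerator there equals -2, nonzero, and no other factor vanishes.
Hence a pole whose order is the multiplicity, 1.

The point is a pole of order 1.


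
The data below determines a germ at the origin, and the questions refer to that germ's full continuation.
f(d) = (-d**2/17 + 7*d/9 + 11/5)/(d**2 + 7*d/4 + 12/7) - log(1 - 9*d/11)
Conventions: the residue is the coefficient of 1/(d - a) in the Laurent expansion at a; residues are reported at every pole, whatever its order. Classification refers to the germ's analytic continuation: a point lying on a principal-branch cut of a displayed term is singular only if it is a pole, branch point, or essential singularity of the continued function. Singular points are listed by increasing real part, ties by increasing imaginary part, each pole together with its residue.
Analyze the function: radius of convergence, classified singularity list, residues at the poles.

Denominator factor (d**2 + 7*d/4 + 12/7): discriminant -425/112, complex-conjugate roots (-7/8) + ((5/56)*sqrt(119))*i and (-7/8) - ((5/56)*sqrt(119))*i; poles of order 1, moduli (2/7)*sqrt(21) and (2/7)*sqrt(21).
Branch term (-1)*log(1 - d/(11/9)): its argument vanishes at d = 11/9, a logarithmic branch point, modulus 11/9.
The radius of convergence is the smallest modulus among the singular points: 11/9.
The branch term is analytic at (-7/8) - ((5/56)*sqrt(119))*i and contributes nothing to the residue; only the rational part matters.
The factor d**2 + 7*d/4 + 12/7 splits as (d - a)(d - a') with a = (-7/8) - ((5/56)*sqrt(119))*i, a' = (-7/8) + ((5/56)*sqrt(119))*i. At the order-1 pole a set g(d) = (d - a)*(rational part) = [-d**2/17 + 7*d/9 + 11/5] / (d - a').
Simple pole: residue = g(a) at a = (-7/8) - ((5/56)*sqrt(119))*i, which is (539/1224) + ((262217/3641400)*sqrt(119))*i.
The branch term is analytic at (-7/8) + ((5/56)*sqrt(119))*i and contributes nothing to the residue; only the rational part matters.
The factor d**2 + 7*d/4 + 12/7 splits as (d - a)(d - a') with a = (-7/8) + ((5/56)*sqrt(119))*i, a' = (-7/8) - ((5/56)*sqrt(119))*i. At the order-1 pole a set g(d) = (d - a)*(rational part) = [-d**2/17 + 7*d/9 + 11/5] / (d - a').
Simple pole: residue = g(a) at a = (-7/8) + ((5/56)*sqrt(119))*i, which is (539/1224) - ((262217/3641400)*sqrt(119))*i.
List the singular points by increasing real part (a conjugate pair: the negative imaginary part first).

Radius of convergence at 0: 11/9.
At (-7/8) - ((5/56)*sqrt(119))*i: a pole of order 1; residue (539/1224) + ((262217/3641400)*sqrt(119))*i.
At (-7/8) + ((5/56)*sqrt(119))*i: a pole of order 1; residue (539/1224) - ((262217/3641400)*sqrt(119))*i.
At 11/9: a logarithmic branch point.


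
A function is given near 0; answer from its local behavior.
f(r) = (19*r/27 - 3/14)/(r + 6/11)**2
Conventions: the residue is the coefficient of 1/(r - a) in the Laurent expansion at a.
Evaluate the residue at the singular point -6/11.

At the order-2 pole -6/11 set g(r) = (r - (-6/11))^2*f(r) = 19*r/27 - 3/14.
Order-2 pole: residue = g'(a); g'(-6/11) = 19/27, so the residue is 19/27.

The residue is 19/27.


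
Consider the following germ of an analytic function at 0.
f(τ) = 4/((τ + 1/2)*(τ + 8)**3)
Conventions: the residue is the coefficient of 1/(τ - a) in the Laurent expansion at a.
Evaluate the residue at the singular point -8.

The residue is -32/3375.

At the order-3 pole -8 set g(τ) = (τ - (-8))^3*f(τ) = 4/(τ + 1/2).
Order-3 pole: residue = g''(a)/2; g''(-8) = -64/3375, so the residue is -32/3375.


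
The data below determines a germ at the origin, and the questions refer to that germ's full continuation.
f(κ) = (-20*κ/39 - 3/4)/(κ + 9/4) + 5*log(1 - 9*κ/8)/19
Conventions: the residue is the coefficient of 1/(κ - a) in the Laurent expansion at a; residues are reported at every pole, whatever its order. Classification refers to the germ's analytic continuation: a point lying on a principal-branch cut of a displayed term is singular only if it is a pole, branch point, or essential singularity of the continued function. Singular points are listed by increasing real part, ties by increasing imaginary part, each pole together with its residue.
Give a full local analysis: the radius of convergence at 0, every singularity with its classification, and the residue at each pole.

Radius of convergence at 0: 8/9.
At -9/4: a pole of order 1; residue 21/52.
At 8/9: a logarithmic branch point.

Denominator factor (κ + 9/4): pole of order 1 at -9/4, modulus 9/4.
Branch term (5/19)*log(1 - κ/(8/9)): its argument vanishes at κ = 8/9, a logarithmic branch point, modulus 8/9.
The radius of convergence is the smallest modulus among the singular points: 8/9.
The branch term is analytic at -9/4 and contributes nothing to the residue; only the rational part matters.
At the order-1 pole -9/4 set g(κ) = (κ - (-9/4))*(rational part) = -20*κ/39 - 3/4.
Simple pole: residue = g(a) at a = -9/4, which is 21/52.
List the singular points by increasing real part (a conjugate pair: the negative imaginary part first).


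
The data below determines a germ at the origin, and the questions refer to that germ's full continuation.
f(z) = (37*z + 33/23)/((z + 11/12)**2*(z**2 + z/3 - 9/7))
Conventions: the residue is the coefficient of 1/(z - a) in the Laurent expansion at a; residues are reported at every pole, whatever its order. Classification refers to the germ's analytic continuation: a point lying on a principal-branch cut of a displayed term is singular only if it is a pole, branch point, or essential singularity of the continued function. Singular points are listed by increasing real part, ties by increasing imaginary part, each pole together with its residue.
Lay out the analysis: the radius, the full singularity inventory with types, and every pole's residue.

Radius of convergence at 0: 11/12.
At -1/6 - (1/42)*sqrt(2317): a pole of order 1; residue 893993688/13180127 + (5733170856/4362622037)*sqrt(2317).
At -11/12: a pole of order 2; residue -1787987376/13180127.
At -1/6 + (1/42)*sqrt(2317): a pole of order 1; residue 893993688/13180127 - (5733170856/4362622037)*sqrt(2317).


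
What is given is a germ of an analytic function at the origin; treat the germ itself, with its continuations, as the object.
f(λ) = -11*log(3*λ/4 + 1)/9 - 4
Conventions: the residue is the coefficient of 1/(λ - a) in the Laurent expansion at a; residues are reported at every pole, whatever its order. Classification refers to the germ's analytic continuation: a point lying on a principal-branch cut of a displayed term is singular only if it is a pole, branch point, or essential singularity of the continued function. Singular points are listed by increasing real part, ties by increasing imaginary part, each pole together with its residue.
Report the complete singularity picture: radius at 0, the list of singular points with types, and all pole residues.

Branch term (-11/9)*log(1 - λ/(-4/3)): its argument vanishes at λ = -4/3, a logarithmic branch point, modulus 4/3.
The radius of convergence is the smallest modulus among the singular points: 4/3.

Radius of convergence at 0: 4/3.
At -4/3: a logarithmic branch point.


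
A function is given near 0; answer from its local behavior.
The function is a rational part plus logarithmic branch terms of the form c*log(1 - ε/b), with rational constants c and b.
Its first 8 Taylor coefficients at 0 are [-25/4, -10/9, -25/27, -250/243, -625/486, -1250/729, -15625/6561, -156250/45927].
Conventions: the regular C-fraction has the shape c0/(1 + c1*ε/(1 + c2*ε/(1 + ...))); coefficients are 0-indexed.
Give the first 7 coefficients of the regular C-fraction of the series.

Taylor coefficients (read off): a_0 = -25/4, a_1 = -10/9, a_2 = -25/27, a_3 = -250/243, a_4 = -625/486, a_5 = -1250/729, a_6 = -15625/6561.
c0 = a_0 = -25/4. Peel one level at a time: if S = 1 + c*ε/S' with S'(0) = 1, then c is the ε-coefficient of S and S' = c*ε/(S - 1).
S_1 = c0/f = 1 + (-8/45)*ε + (-236/2025)*ε^2 + ...; c1 = -8/45.
S_2 = c1*ε/(S_1 - 1) = 1 + (-59/90)*ε + (-25/108)*ε^2 + ...; c2 = -59/90.
S_3 = c2*ε/(S_2 - 1) = 1 + (-125/354)*ε + (-10625/62658)*ε^2 + ...; c3 = -125/354.
S_4 = c3*ε/(S_3 - 1) = 1 + (-85/177)*ε + (-5/27)*ε^2 + ...; c4 = -85/177.
S_5 = c4*ε/(S_4 - 1) = 1 + (-59/153)*ε + (-8083/46818)*ε^2 + ...; c5 = -59/153.
S_6 = c5*ε/(S_5 - 1) = 1 + (-137/306)*ε + ...; c6 = -137/306.

The regular C-fraction coefficients are [-25/4, -8/45, -59/90, -125/354, -85/177, -59/153, -137/306].


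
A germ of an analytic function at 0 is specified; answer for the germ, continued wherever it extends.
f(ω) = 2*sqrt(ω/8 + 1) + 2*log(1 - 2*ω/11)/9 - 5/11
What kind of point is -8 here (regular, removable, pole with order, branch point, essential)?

The term (2)*sqrt(1 - ω/(-8)) has argument 1 - -8/(-8) = 0 at -8: a square-root (algebraic, two-sheeted) branch point; the remaining terms are analytic or single-valued there.

The point is an algebraic (square-root) branch point.


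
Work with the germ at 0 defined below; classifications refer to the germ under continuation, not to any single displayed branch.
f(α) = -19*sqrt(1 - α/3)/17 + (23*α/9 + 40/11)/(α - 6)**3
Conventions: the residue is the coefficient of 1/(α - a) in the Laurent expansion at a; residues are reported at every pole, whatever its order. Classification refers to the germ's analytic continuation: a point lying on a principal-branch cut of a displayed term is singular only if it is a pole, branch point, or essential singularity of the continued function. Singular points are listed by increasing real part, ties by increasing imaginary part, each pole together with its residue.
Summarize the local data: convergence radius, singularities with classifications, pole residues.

Denominator factor (α - 6)^3: pole of order 3 at 6, modulus 6.
Branch term (-19/17)*sqrt(1 - α/(3)): its argument vanishes at α = 3, a square-root branch point, modulus 3.
The radius of convergence is the smallest modulus among the singular points: 3.
The branch term is analytic at 6 and contributes nothing to the residue; only the rational part matters.
At the order-3 pole 6 set g(α) = (α - (6))^3*(rational part) = 23*α/9 + 40/11.
Order-3 pole: residue = g''(a)/2; g''(6) = 0, so the residue is 0.
List the singular points by increasing real part (a conjugate pair: the negative imaginary part first).

Radius of convergence at 0: 3.
At 3: an algebraic (square-root) branch point.
At 6: a pole of order 3; residue 0.


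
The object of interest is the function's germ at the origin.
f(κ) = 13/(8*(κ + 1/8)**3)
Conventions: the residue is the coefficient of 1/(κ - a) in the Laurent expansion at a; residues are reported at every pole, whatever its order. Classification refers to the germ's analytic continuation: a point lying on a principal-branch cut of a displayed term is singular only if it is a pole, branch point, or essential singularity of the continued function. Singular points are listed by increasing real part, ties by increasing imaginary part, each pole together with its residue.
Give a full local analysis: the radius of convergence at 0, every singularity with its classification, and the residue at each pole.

Denominator factor (κ + 1/8)^3: pole of order 3 at -1/8, modulus 1/8.
The radius of convergence is the smallest modulus among the singular points: 1/8.
At the order-3 pole -1/8 set g(κ) = (κ - (-1/8))^3*f(κ) = 13/8.
Order-3 pole: residue = g''(a)/2; g''(-1/8) = 0, so the residue is 0.

Radius of convergence at 0: 1/8.
At -1/8: a pole of order 3; residue 0.


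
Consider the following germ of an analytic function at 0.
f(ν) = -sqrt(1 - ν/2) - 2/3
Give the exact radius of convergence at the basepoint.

The radius of convergence is 2.

Branch term (-1)*sqrt(1 - ν/(2)): its argument vanishes at ν = 2, a square-root branch point, modulus 2.
The radius of convergence is the smallest modulus among the singular points: 2.
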